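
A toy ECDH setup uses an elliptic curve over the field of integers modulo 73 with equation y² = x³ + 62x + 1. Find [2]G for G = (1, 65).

(53, 55)

tangent at (1, 65): λ = (3·1² + 62)/(2·65) ≡ 65/57. 57⁻¹ ≡ 41 (mod 73), so λ ≡ 65·41 ≡ 37.
  x = λ² - 1 - 1 = 1369 - 2 ≡ 53; y = λ·(1 - 53) - 65 ≡ 55. → (53, 55)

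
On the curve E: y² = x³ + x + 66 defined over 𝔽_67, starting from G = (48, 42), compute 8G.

O

Double-and-add on 8 = (1000)₂. Start with G = (48, 42) for the leading 1-bit.
double: tangent at (48, 42): λ = (3·48² + 1)/(2·42) ≡ 12/17. 17⁻¹ ≡ 4 (mod 67), so λ ≡ 12·4 ≡ 48.
  x = λ² - 48 - 48 = 2304 - 96 ≡ 64; y = λ·(48 - 64) - 42 ≡ 61. → (64, 61)
double: tangent at (64, 61): λ = (3·64² + 1)/(2·61) ≡ 28/55. 55⁻¹ ≡ 39 (mod 67) since 55·39 = 2145 ≡ 1, so λ ≡ 28·39 ≡ 20.
  x = λ² - 64 - 64 = 400 - 128 ≡ 4; y = λ·(64 - 4) - 61 ≡ 0. → (4, 0)
double: (4, 0) + (4, 0): same x and y₁ ≡ -y₂, so the sum is ∞.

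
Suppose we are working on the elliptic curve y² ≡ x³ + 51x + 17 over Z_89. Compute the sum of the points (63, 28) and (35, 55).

(79, 51)

(63, 28) + (35, 55). λ = (55 - 28)/(35 - 63) ≡ 27/61 mod 89. 61⁻¹ ≡ 54 (mod 89), so λ ≡ 34.
  x = λ² - 63 - 35 = 1156 - 98 ≡ 79; y = λ·(63 - 79) - 28 ≡ 51. → (79, 51)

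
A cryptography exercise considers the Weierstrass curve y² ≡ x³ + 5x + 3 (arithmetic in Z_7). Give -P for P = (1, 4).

-(1, 4) = (1, -4 mod 7) = (1, 3).

(1, 3)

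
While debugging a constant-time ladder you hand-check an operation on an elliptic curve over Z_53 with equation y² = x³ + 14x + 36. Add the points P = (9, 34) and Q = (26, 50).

(11, 14)

(9, 34) + (26, 50). λ = (50 - 34)/(26 - 9) ≡ 16/17 mod 53. 17⁻¹ ≡ 25 (mod 53), so λ ≡ 29.
  x = λ² - 9 - 26 = 841 - 35 ≡ 11; y = λ·(9 - 11) - 34 ≡ 14. → (11, 14)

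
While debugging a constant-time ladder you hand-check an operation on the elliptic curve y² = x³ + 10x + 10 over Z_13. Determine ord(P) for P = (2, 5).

8

2P: tangent at (2, 5): λ = (3·2² + 10)/(2·5) ≡ 9/10. 10⁻¹ ≡ 4 (mod 13), so λ ≡ 9·4 ≡ 10.
  x = λ² - 2 - 2 = 100 - 4 ≡ 5; y = λ·(2 - 5) - 5 ≡ 4. → (5, 4)
3P: (5, 4) + (2, 5). λ = (5 - 4)/(2 - 5) ≡ 1/10 mod 13. 10⁻¹ ≡ 4 (mod 13) since 10·4 = 40 ≡ 1, so λ ≡ 4.
  x = λ² - 5 - 2 = 16 - 7 ≡ 9; y = λ·(5 - 9) - 4 ≡ 6. → (9, 6)
4P: (9, 6) + (2, 5). λ = (5 - 6)/(2 - 9) ≡ 12/6 mod 13. 6⁻¹ ≡ 11 (mod 13), so λ ≡ 2.
  x = λ² - 9 - 2 = 4 - 11 ≡ 6; y = λ·(9 - 6) - 6 ≡ 0. → (6, 0)
5P: (6, 0) + (2, 5). λ = (5 - 0)/(2 - 6) ≡ 5/9 mod 13. 9⁻¹ ≡ 3 (mod 13), so λ ≡ 2.
  x = λ² - 6 - 2 = 4 - 8 ≡ 9; y = λ·(6 - 9) - 0 ≡ 7. → (9, 7)
6P: (9, 7) + (2, 5). λ = (5 - 7)/(2 - 9) ≡ 11/6 mod 13. 6⁻¹ ≡ 11 (mod 13) since 6·11 = 66 ≡ 1, so λ ≡ 4.
  x = λ² - 9 - 2 = 16 - 11 ≡ 5; y = λ·(9 - 5) - 7 ≡ 9. → (5, 9)
7P: (5, 9) + (2, 5). λ = (5 - 9)/(2 - 5) ≡ 9/10 mod 13. 10⁻¹ ≡ 4 (mod 13), so λ ≡ 10.
  x = λ² - 5 - 2 = 100 - 7 ≡ 2; y = λ·(5 - 2) - 9 ≡ 8. → (2, 8)
8P: (2, 8) + (2, 5): same x and y₁ ≡ -y₂, so the sum is the point at infinity.
8P = the point at infinity, so the order is 8.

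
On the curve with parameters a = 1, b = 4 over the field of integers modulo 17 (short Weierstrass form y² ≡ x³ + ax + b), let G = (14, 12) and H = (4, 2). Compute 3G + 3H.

First 3G:
Repeated addition: build up to 3G.
2G: tangent at (14, 12): λ = (3·14² + 1)/(2·12) ≡ 11/7. 7⁻¹ ≡ 5 (mod 17), so λ ≡ 11·5 ≡ 4.
  x = λ² - 14 - 14 = 16 - 28 ≡ 5; y = λ·(14 - 5) - 12 ≡ 7. → (5, 7)
3G: (5, 7) + (14, 12). λ = (12 - 7)/(14 - 5) ≡ 5/9 mod 17. 9⁻¹ ≡ 2 (mod 17), so λ ≡ 10.
  x = λ² - 5 - 14 = 100 - 19 ≡ 13; y = λ·(5 - 13) - 7 ≡ 15. → (13, 15)
3G = (13, 15).
Next 3H:
Repeated addition: build up to 3H.
2H: tangent at (4, 2): λ = (3·4² + 1)/(2·2) ≡ 15/4. 4⁻¹ ≡ 13 (mod 17) since 4·13 = 52 ≡ 1, so λ ≡ 15·13 ≡ 8.
  x = λ² - 4 - 4 = 64 - 8 ≡ 5; y = λ·(4 - 5) - 2 ≡ 7. → (5, 7)
3H: (5, 7) + (4, 2). λ = (2 - 7)/(4 - 5) ≡ 12/16 mod 17. 16⁻¹ ≡ 16 (mod 17), so λ ≡ 5.
  x = λ² - 5 - 4 = 25 - 9 ≡ 16; y = λ·(5 - 16) - 7 ≡ 6. → (16, 6)
3H = (16, 6).
Finally 3G + 3H:
(13, 15) + (16, 6). λ = (6 - 15)/(16 - 13) ≡ 8/3 mod 17. 3⁻¹ ≡ 6 (mod 17), so λ ≡ 14.
  x = λ² - 13 - 16 = 196 - 29 ≡ 14; y = λ·(13 - 14) - 15 ≡ 5. → (14, 5)

(14, 5)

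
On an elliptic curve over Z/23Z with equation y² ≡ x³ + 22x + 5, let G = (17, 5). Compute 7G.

(9, 14)

Repeated addition: build up to 7G.
2G: tangent at (17, 5): λ = (3·17² + 22)/(2·5) ≡ 15/10. 10⁻¹ ≡ 7 (mod 23), so λ ≡ 15·7 ≡ 13.
  x = λ² - 17 - 17 = 169 - 34 ≡ 20; y = λ·(17 - 20) - 5 ≡ 2. → (20, 2)
3G: (20, 2) + (17, 5). λ = (5 - 2)/(17 - 20) ≡ 3/20 mod 23. 20⁻¹ ≡ 15 (mod 23), so λ ≡ 22.
  x = λ² - 20 - 17 = 484 - 37 ≡ 10; y = λ·(20 - 10) - 2 ≡ 11. → (10, 11)
4G: (10, 11) + (17, 5). λ = (5 - 11)/(17 - 10) ≡ 17/7 mod 23. 7⁻¹ ≡ 10 (mod 23) since 7·10 = 70 ≡ 1, so λ ≡ 9.
  x = λ² - 10 - 17 = 81 - 27 ≡ 8; y = λ·(10 - 8) - 11 ≡ 7. → (8, 7)
5G: (8, 7) + (17, 5). λ = (5 - 7)/(17 - 8) ≡ 21/9 mod 23. 9⁻¹ ≡ 18 (mod 23), so λ ≡ 10.
  x = λ² - 8 - 17 = 100 - 25 ≡ 6; y = λ·(8 - 6) - 7 ≡ 13. → (6, 13)
6G: (6, 13) + (17, 5). λ = (5 - 13)/(17 - 6) ≡ 15/11 mod 23. 11⁻¹ ≡ 21 (mod 23), so λ ≡ 16.
  x = λ² - 6 - 17 = 256 - 23 ≡ 3; y = λ·(6 - 3) - 13 ≡ 12. → (3, 12)
7G: (3, 12) + (17, 5). λ = (5 - 12)/(17 - 3) ≡ 16/14 mod 23. 14⁻¹ ≡ 5 (mod 23) since 14·5 = 70 ≡ 1, so λ ≡ 11.
  x = λ² - 3 - 17 = 121 - 20 ≡ 9; y = λ·(3 - 9) - 12 ≡ 14. → (9, 14)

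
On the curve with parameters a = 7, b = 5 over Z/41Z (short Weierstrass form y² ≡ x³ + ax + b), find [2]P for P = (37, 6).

(31, 1)

tangent at (37, 6): λ = (3·37² + 7)/(2·6) ≡ 14/12. 12⁻¹ ≡ 24 (mod 41) since 12·24 = 288 ≡ 1, so λ ≡ 14·24 ≡ 8.
  x = λ² - 37 - 37 = 64 - 74 ≡ 31; y = λ·(37 - 31) - 6 ≡ 1. → (31, 1)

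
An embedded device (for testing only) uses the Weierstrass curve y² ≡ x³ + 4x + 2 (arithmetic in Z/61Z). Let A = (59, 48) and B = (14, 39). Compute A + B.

(10, 35)

(59, 48) + (14, 39). λ = (39 - 48)/(14 - 59) ≡ 52/16 mod 61. 16⁻¹ ≡ 42 (mod 61), so λ ≡ 49.
  x = λ² - 59 - 14 = 2401 - 73 ≡ 10; y = λ·(59 - 10) - 48 ≡ 35. → (10, 35)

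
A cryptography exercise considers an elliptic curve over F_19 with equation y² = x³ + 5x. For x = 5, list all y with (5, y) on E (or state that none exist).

x³ + 5x + 0 = 150 ≡ 17 (mod 19).
Square roots of 17 mod 19: 6 and 13 (since 6² = 36 ≡ 17).

6, 13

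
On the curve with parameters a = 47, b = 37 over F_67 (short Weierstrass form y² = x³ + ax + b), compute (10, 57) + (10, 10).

O

The two points share x = 10 and their y-coordinates satisfy 57 + 10 ≡ 0 (mod 67), so they are inverses. Their sum is O.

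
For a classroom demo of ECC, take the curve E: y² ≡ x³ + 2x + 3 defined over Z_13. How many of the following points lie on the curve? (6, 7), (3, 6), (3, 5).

(6, 7): 7² ≡ 10, rhs ≡ 10 → on.
(3, 6): 6² ≡ 10, rhs ≡ 10 → on.
(3, 5): 5² ≡ 12, rhs ≡ 10 → off.

2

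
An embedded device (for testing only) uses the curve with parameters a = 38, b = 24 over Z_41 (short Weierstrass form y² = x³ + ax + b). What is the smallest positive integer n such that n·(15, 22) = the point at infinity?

2P: tangent at (15, 22): λ = (3·15² + 38)/(2·22) ≡ 16/3. 3⁻¹ ≡ 14 (mod 41), so λ ≡ 16·14 ≡ 19.
  x = λ² - 15 - 15 = 361 - 30 ≡ 3; y = λ·(15 - 3) - 22 ≡ 1. → (3, 1)
3P: (3, 1) + (15, 22). λ = (22 - 1)/(15 - 3) ≡ 21/12 mod 41. 12⁻¹ ≡ 24 (mod 41) since 12·24 = 288 ≡ 1, so λ ≡ 12.
  x = λ² - 3 - 15 = 144 - 18 ≡ 3; y = λ·(3 - 3) - 1 ≡ 40. → (3, 40)
4P: (3, 40) + (15, 22). λ = (22 - 40)/(15 - 3) ≡ 23/12 mod 41. 12⁻¹ ≡ 24 (mod 41) since 12·24 = 288 ≡ 1, so λ ≡ 19.
  x = λ² - 3 - 15 = 361 - 18 ≡ 15; y = λ·(3 - 15) - 40 ≡ 19. → (15, 19)
5P: (15, 19) + (15, 22): same x and y₁ ≡ -y₂, so the sum is the point at infinity.
5P = the point at infinity, so the order is 5.

5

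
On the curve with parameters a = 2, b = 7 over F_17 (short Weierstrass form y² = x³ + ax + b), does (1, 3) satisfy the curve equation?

no

y² = 3² ≡ 9; x³ + 2x + 7 = 10 ≡ 10 (mod 17). 9 ≠ 10.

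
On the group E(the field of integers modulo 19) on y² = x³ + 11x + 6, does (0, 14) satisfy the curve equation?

yes

y² = 14² ≡ 6; x³ + 11x + 6 = 6 ≡ 6 (mod 19). 6 = 6.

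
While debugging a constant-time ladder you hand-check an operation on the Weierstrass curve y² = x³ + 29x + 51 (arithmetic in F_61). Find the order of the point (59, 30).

9

2P: tangent at (59, 30): λ = (3·59² + 29)/(2·30) ≡ 41/60. 60⁻¹ ≡ 60 (mod 61), so λ ≡ 41·60 ≡ 20.
  x = λ² - 59 - 59 = 400 - 118 ≡ 38; y = λ·(59 - 38) - 30 ≡ 24. → (38, 24)
3P: (38, 24) + (59, 30). λ = (30 - 24)/(59 - 38) ≡ 6/21 mod 61. 21⁻¹ ≡ 32 (mod 61) since 21·32 = 672 ≡ 1, so λ ≡ 9.
  x = λ² - 38 - 59 = 81 - 97 ≡ 45; y = λ·(38 - 45) - 24 ≡ 35. → (45, 35)
4P: (45, 35) + (59, 30). λ = (30 - 35)/(59 - 45) ≡ 56/14 mod 61. 14⁻¹ ≡ 48 (mod 61), so λ ≡ 4.
  x = λ² - 45 - 59 = 16 - 104 ≡ 34; y = λ·(45 - 34) - 35 ≡ 9. → (34, 9)
5P: (34, 9) + (59, 30). λ = (30 - 9)/(59 - 34) ≡ 21/25 mod 61. 25⁻¹ ≡ 22 (mod 61) since 25·22 = 550 ≡ 1, so λ ≡ 35.
  x = λ² - 34 - 59 = 1225 - 93 ≡ 34; y = λ·(34 - 34) - 9 ≡ 52. → (34, 52)
6P: (34, 52) + (59, 30). λ = (30 - 52)/(59 - 34) ≡ 39/25 mod 61. 25⁻¹ ≡ 22 (mod 61), so λ ≡ 4.
  x = λ² - 34 - 59 = 16 - 93 ≡ 45; y = λ·(34 - 45) - 52 ≡ 26. → (45, 26)
7P: (45, 26) + (59, 30). λ = (30 - 26)/(59 - 45) ≡ 4/14 mod 61. 14⁻¹ ≡ 48 (mod 61) since 14·48 = 672 ≡ 1, so λ ≡ 9.
  x = λ² - 45 - 59 = 81 - 104 ≡ 38; y = λ·(45 - 38) - 26 ≡ 37. → (38, 37)
8P: (38, 37) + (59, 30). λ = (30 - 37)/(59 - 38) ≡ 54/21 mod 61. 21⁻¹ ≡ 32 (mod 61) since 21·32 = 672 ≡ 1, so λ ≡ 20.
  x = λ² - 38 - 59 = 400 - 97 ≡ 59; y = λ·(38 - 59) - 37 ≡ 31. → (59, 31)
9P: (59, 31) + (59, 30): same x and y₁ ≡ -y₂, so the sum is ∞.
9P = ∞, so the order is 9.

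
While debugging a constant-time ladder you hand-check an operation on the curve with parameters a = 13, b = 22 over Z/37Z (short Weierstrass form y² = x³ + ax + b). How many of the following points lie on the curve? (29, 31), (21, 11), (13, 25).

1

(29, 31): 31² ≡ 36, rhs ≡ 35 → off.
(21, 11): 11² ≡ 10, rhs ≡ 10 → on.
(13, 25): 25² ≡ 33, rhs ≡ 20 → off.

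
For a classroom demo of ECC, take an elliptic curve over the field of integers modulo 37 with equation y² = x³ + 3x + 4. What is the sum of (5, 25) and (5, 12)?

O

The two points share x = 5 and their y-coordinates satisfy 25 + 12 ≡ 0 (mod 37), so they are inverses. Their sum is the point at infinity.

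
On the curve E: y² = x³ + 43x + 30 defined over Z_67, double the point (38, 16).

tangent at (38, 16): λ = (3·38² + 43)/(2·16) ≡ 20/32. 32⁻¹ ≡ 44 (mod 67) since 32·44 = 1408 ≡ 1, so λ ≡ 20·44 ≡ 9.
  x = λ² - 38 - 38 = 81 - 76 ≡ 5; y = λ·(38 - 5) - 16 ≡ 13. → (5, 13)

(5, 13)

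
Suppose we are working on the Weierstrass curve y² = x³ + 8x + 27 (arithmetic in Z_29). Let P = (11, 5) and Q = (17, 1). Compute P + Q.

(11, 5) + (17, 1). λ = (1 - 5)/(17 - 11) ≡ 25/6 mod 29. 6⁻¹ ≡ 5 (mod 29), so λ ≡ 9.
  x = λ² - 11 - 17 = 81 - 28 ≡ 24; y = λ·(11 - 24) - 5 ≡ 23. → (24, 23)

(24, 23)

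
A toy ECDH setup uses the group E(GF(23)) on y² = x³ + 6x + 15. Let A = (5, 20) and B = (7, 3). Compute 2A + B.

First 2A:
Repeated addition: build up to 2A.
2A: tangent at (5, 20): λ = (3·5² + 6)/(2·20) ≡ 12/17. 17⁻¹ ≡ 19 (mod 23), so λ ≡ 12·19 ≡ 21.
  x = λ² - 5 - 5 = 441 - 10 ≡ 17; y = λ·(5 - 17) - 20 ≡ 4. → (17, 4)
2A = (17, 4).
Finally 2A + B:
(17, 4) + (7, 3). λ = (3 - 4)/(7 - 17) ≡ 22/13 mod 23. 13⁻¹ ≡ 16 (mod 23) since 13·16 = 208 ≡ 1, so λ ≡ 7.
  x = λ² - 17 - 7 = 49 - 24 ≡ 2; y = λ·(17 - 2) - 4 ≡ 9. → (2, 9)

(2, 9)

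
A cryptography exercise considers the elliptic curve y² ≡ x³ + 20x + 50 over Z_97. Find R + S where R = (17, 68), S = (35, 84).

(17, 68) + (35, 84). λ = (84 - 68)/(35 - 17) ≡ 16/18 mod 97. 18⁻¹ ≡ 27 (mod 97), so λ ≡ 44.
  x = λ² - 17 - 35 = 1936 - 52 ≡ 41; y = λ·(17 - 41) - 68 ≡ 40. → (41, 40)

(41, 40)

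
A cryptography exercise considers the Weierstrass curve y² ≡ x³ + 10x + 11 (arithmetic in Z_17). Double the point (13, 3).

tangent at (13, 3): λ = (3·13² + 10)/(2·3) ≡ 7/6. 6⁻¹ ≡ 3 (mod 17) since 6·3 = 18 ≡ 1, so λ ≡ 7·3 ≡ 4.
  x = λ² - 13 - 13 = 16 - 26 ≡ 7; y = λ·(13 - 7) - 3 ≡ 4. → (7, 4)

(7, 4)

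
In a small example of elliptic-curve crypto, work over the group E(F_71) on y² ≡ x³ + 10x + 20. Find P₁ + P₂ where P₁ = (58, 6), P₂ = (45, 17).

(58, 6) + (45, 17). λ = (17 - 6)/(45 - 58) ≡ 11/58 mod 71. 58⁻¹ ≡ 60 (mod 71), so λ ≡ 21.
  x = λ² - 58 - 45 = 441 - 103 ≡ 54; y = λ·(58 - 54) - 6 ≡ 7. → (54, 7)

(54, 7)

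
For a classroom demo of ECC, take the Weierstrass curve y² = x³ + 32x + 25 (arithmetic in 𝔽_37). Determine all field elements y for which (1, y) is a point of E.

x³ + 32x + 25 = 58 ≡ 21 (mod 37).
Square roots of 21 mod 37: 13 and 24 (since 13² = 169 ≡ 21).

13, 24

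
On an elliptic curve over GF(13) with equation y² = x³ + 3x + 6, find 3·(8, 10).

Write G = (8, 10).
Repeated addition: build up to 3G.
2G: tangent at (8, 10): λ = (3·8² + 3)/(2·10) ≡ 0/7. 7⁻¹ ≡ 2 (mod 13) since 7·2 = 14 ≡ 1, so λ ≡ 0·2 ≡ 0.
  x = λ² - 8 - 8 = 0 - 16 ≡ 10; y = λ·(8 - 10) - 10 ≡ 3. → (10, 3)
3G: (10, 3) + (8, 10). λ = (10 - 3)/(8 - 10) ≡ 7/11 mod 13. 11⁻¹ ≡ 6 (mod 13) since 11·6 = 66 ≡ 1, so λ ≡ 3.
  x = λ² - 10 - 8 = 9 - 18 ≡ 4; y = λ·(10 - 4) - 3 ≡ 2. → (4, 2)

(4, 2)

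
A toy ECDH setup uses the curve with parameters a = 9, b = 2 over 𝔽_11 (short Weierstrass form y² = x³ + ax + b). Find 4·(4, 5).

Write P = (4, 5).
Double-and-add on 4 = (100)₂. Start with P = (4, 5) for the leading 1-bit.
double: tangent at (4, 5): λ = (3·4² + 9)/(2·5) ≡ 2/10. 10⁻¹ ≡ 10 (mod 11) since 10·10 = 100 ≡ 1, so λ ≡ 2·10 ≡ 9.
  x = λ² - 4 - 4 = 81 - 8 ≡ 7; y = λ·(4 - 7) - 5 ≡ 1. → (7, 1)
double: tangent at (7, 1): λ = (3·7² + 9)/(2·1) ≡ 2/2. 2⁻¹ ≡ 6 (mod 11), so λ ≡ 2·6 ≡ 1.
  x = λ² - 7 - 7 = 1 - 14 ≡ 9; y = λ·(7 - 9) - 1 ≡ 8. → (9, 8)

(9, 8)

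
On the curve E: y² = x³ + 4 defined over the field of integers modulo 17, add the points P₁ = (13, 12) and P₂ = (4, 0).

(13, 12) + (4, 0). λ = (0 - 12)/(4 - 13) ≡ 5/8 mod 17. 8⁻¹ ≡ 15 (mod 17), so λ ≡ 7.
  x = λ² - 13 - 4 = 49 - 17 ≡ 15; y = λ·(13 - 15) - 12 ≡ 8. → (15, 8)

(15, 8)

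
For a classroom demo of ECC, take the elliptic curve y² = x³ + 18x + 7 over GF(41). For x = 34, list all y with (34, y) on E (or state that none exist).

none

x³ + 18x + 7 = 39923 ≡ 30 (mod 41).
30 is a non-residue mod 41; no y exists.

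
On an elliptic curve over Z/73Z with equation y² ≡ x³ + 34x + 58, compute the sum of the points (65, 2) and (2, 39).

(54, 46)

(65, 2) + (2, 39). λ = (39 - 2)/(2 - 65) ≡ 37/10 mod 73. 10⁻¹ ≡ 22 (mod 73), so λ ≡ 11.
  x = λ² - 65 - 2 = 121 - 67 ≡ 54; y = λ·(65 - 54) - 2 ≡ 46. → (54, 46)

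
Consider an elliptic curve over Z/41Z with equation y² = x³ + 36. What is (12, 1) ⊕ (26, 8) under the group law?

(34, 29)

(12, 1) + (26, 8). λ = (8 - 1)/(26 - 12) ≡ 7/14 mod 41. 14⁻¹ ≡ 3 (mod 41) since 14·3 = 42 ≡ 1, so λ ≡ 21.
  x = λ² - 12 - 26 = 441 - 38 ≡ 34; y = λ·(12 - 34) - 1 ≡ 29. → (34, 29)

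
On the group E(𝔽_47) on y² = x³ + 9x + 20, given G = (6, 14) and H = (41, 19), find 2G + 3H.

First 2G:
Repeated addition: build up to 2G.
2G: tangent at (6, 14): λ = (3·6² + 9)/(2·14) ≡ 23/28. 28⁻¹ ≡ 42 (mod 47), so λ ≡ 23·42 ≡ 26.
  x = λ² - 6 - 6 = 676 - 12 ≡ 6; y = λ·(6 - 6) - 14 ≡ 33. → (6, 33)
2G = (6, 33).
Next 3H:
Repeated addition: build up to 3H.
2H: tangent at (41, 19): λ = (3·41² + 9)/(2·19) ≡ 23/38. 38⁻¹ ≡ 26 (mod 47), so λ ≡ 23·26 ≡ 34.
  x = λ² - 41 - 41 = 1156 - 82 ≡ 40; y = λ·(41 - 40) - 19 ≡ 15. → (40, 15)
3H: (40, 15) + (41, 19). λ = (19 - 15)/(41 - 40) ≡ 4/1 mod 47. 1⁻¹ ≡ 1 (mod 47), so λ ≡ 4.
  x = λ² - 40 - 41 = 16 - 81 ≡ 29; y = λ·(40 - 29) - 15 ≡ 29. → (29, 29)
3H = (29, 29).
Finally 2G + 3H:
(6, 33) + (29, 29). λ = (29 - 33)/(29 - 6) ≡ 43/23 mod 47. 23⁻¹ ≡ 45 (mod 47), so λ ≡ 8.
  x = λ² - 6 - 29 = 64 - 35 ≡ 29; y = λ·(6 - 29) - 33 ≡ 18. → (29, 18)

(29, 18)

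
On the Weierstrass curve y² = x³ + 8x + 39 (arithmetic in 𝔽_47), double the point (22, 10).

tangent at (22, 10): λ = (3·22² + 8)/(2·10) ≡ 3/20. 20⁻¹ ≡ 40 (mod 47), so λ ≡ 3·40 ≡ 26.
  x = λ² - 22 - 22 = 676 - 44 ≡ 21; y = λ·(22 - 21) - 10 ≡ 16. → (21, 16)

(21, 16)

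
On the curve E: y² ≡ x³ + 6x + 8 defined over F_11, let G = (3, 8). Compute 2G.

tangent at (3, 8): λ = (3·3² + 6)/(2·8) ≡ 0/5. 5⁻¹ ≡ 9 (mod 11), so λ ≡ 0·9 ≡ 0.
  x = λ² - 3 - 3 = 0 - 6 ≡ 5; y = λ·(3 - 5) - 8 ≡ 3. → (5, 3)

(5, 3)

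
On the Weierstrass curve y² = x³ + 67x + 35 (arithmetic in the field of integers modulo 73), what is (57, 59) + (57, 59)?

(5, 38)

tangent at (57, 59): λ = (3·57² + 67)/(2·59) ≡ 32/45. 45⁻¹ ≡ 13 (mod 73), so λ ≡ 32·13 ≡ 51.
  x = λ² - 57 - 57 = 2601 - 114 ≡ 5; y = λ·(57 - 5) - 59 ≡ 38. → (5, 38)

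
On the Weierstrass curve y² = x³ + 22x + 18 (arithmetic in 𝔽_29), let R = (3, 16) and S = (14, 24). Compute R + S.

(3, 16) + (14, 24). λ = (24 - 16)/(14 - 3) ≡ 8/11 mod 29. 11⁻¹ ≡ 8 (mod 29), so λ ≡ 6.
  x = λ² - 3 - 14 = 36 - 17 ≡ 19; y = λ·(3 - 19) - 16 ≡ 4. → (19, 4)

(19, 4)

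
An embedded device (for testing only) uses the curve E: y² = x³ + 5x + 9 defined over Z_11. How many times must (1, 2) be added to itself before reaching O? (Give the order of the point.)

7

2P: tangent at (1, 2): λ = (3·1² + 5)/(2·2) ≡ 8/4. 4⁻¹ ≡ 3 (mod 11), so λ ≡ 8·3 ≡ 2.
  x = λ² - 1 - 1 = 4 - 2 ≡ 2; y = λ·(1 - 2) - 2 ≡ 7. → (2, 7)
3P: (2, 7) + (1, 2). λ = (2 - 7)/(1 - 2) ≡ 6/10 mod 11. 10⁻¹ ≡ 10 (mod 11), so λ ≡ 5.
  x = λ² - 2 - 1 = 25 - 3 ≡ 0; y = λ·(2 - 0) - 7 ≡ 3. → (0, 3)
4P: (0, 3) + (1, 2). λ = (2 - 3)/(1 - 0) ≡ 10/1 mod 11. 1⁻¹ ≡ 1 (mod 11) since 1·1 = 1 ≡ 1, so λ ≡ 10.
  x = λ² - 0 - 1 = 100 - 1 ≡ 0; y = λ·(0 - 0) - 3 ≡ 8. → (0, 8)
5P: (0, 8) + (1, 2). λ = (2 - 8)/(1 - 0) ≡ 5/1 mod 11. 1⁻¹ ≡ 1 (mod 11), so λ ≡ 5.
  x = λ² - 0 - 1 = 25 - 1 ≡ 2; y = λ·(0 - 2) - 8 ≡ 4. → (2, 4)
6P: (2, 4) + (1, 2). λ = (2 - 4)/(1 - 2) ≡ 9/10 mod 11. 10⁻¹ ≡ 10 (mod 11) since 10·10 = 100 ≡ 1, so λ ≡ 2.
  x = λ² - 2 - 1 = 4 - 3 ≡ 1; y = λ·(2 - 1) - 4 ≡ 9. → (1, 9)
7P: (1, 9) + (1, 2): same x and y₁ ≡ -y₂, so the sum is O.
7P = O, so the order is 7.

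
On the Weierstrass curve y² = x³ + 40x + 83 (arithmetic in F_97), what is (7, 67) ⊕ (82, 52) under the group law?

(7, 67) + (82, 52). λ = (52 - 67)/(82 - 7) ≡ 82/75 mod 97. 75⁻¹ ≡ 22 (mod 97), so λ ≡ 58.
  x = λ² - 7 - 82 = 3364 - 89 ≡ 74; y = λ·(7 - 74) - 67 ≡ 24. → (74, 24)

(74, 24)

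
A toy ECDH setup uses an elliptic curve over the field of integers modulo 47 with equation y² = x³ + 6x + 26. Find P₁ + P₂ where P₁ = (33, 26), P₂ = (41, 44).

(33, 26) + (41, 44). λ = (44 - 26)/(41 - 33) ≡ 18/8 mod 47. 8⁻¹ ≡ 6 (mod 47), so λ ≡ 14.
  x = λ² - 33 - 41 = 196 - 74 ≡ 28; y = λ·(33 - 28) - 26 ≡ 44. → (28, 44)

(28, 44)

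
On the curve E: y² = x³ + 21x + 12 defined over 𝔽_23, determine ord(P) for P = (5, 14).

2P: tangent at (5, 14): λ = (3·5² + 21)/(2·14) ≡ 4/5. 5⁻¹ ≡ 14 (mod 23), so λ ≡ 4·14 ≡ 10.
  x = λ² - 5 - 5 = 100 - 10 ≡ 21; y = λ·(5 - 21) - 14 ≡ 10. → (21, 10)
3P: (21, 10) + (5, 14). λ = (14 - 10)/(5 - 21) ≡ 4/7 mod 23. 7⁻¹ ≡ 10 (mod 23) since 7·10 = 70 ≡ 1, so λ ≡ 17.
  x = λ² - 21 - 5 = 289 - 26 ≡ 10; y = λ·(21 - 10) - 10 ≡ 16. → (10, 16)
4P: (10, 16) + (5, 14). λ = (14 - 16)/(5 - 10) ≡ 21/18 mod 23. 18⁻¹ ≡ 9 (mod 23), so λ ≡ 5.
  x = λ² - 10 - 5 = 25 - 15 ≡ 10; y = λ·(10 - 10) - 16 ≡ 7. → (10, 7)
5P: (10, 7) + (5, 14). λ = (14 - 7)/(5 - 10) ≡ 7/18 mod 23. 18⁻¹ ≡ 9 (mod 23), so λ ≡ 17.
  x = λ² - 10 - 5 = 289 - 15 ≡ 21; y = λ·(10 - 21) - 7 ≡ 13. → (21, 13)
6P: (21, 13) + (5, 14). λ = (14 - 13)/(5 - 21) ≡ 1/7 mod 23. 7⁻¹ ≡ 10 (mod 23) since 7·10 = 70 ≡ 1, so λ ≡ 10.
  x = λ² - 21 - 5 = 100 - 26 ≡ 5; y = λ·(21 - 5) - 13 ≡ 9. → (5, 9)
7P: (5, 9) + (5, 14): same x and y₁ ≡ -y₂, so the sum is O.
7P = O, so the order is 7.

7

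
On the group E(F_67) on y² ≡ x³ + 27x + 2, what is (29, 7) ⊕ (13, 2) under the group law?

(29, 7) + (13, 2). λ = (2 - 7)/(13 - 29) ≡ 62/51 mod 67. 51⁻¹ ≡ 46 (mod 67), so λ ≡ 38.
  x = λ² - 29 - 13 = 1444 - 42 ≡ 62; y = λ·(29 - 62) - 7 ≡ 12. → (62, 12)

(62, 12)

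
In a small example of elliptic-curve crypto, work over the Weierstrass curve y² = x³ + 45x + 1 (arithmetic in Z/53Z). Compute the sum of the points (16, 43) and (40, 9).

(6, 40)

(16, 43) + (40, 9). λ = (9 - 43)/(40 - 16) ≡ 19/24 mod 53. 24⁻¹ ≡ 42 (mod 53), so λ ≡ 3.
  x = λ² - 16 - 40 = 9 - 56 ≡ 6; y = λ·(16 - 6) - 43 ≡ 40. → (6, 40)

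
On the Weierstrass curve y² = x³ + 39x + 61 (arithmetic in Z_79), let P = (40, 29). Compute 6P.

(57, 22)

Repeated addition: build up to 6P.
2P: tangent at (40, 29): λ = (3·40² + 39)/(2·29) ≡ 20/58. 58⁻¹ ≡ 15 (mod 79), so λ ≡ 20·15 ≡ 63.
  x = λ² - 40 - 40 = 3969 - 80 ≡ 18; y = λ·(40 - 18) - 29 ≡ 14. → (18, 14)
3P: (18, 14) + (40, 29). λ = (29 - 14)/(40 - 18) ≡ 15/22 mod 79. 22⁻¹ ≡ 18 (mod 79) since 22·18 = 396 ≡ 1, so λ ≡ 33.
  x = λ² - 18 - 40 = 1089 - 58 ≡ 4; y = λ·(18 - 4) - 14 ≡ 53. → (4, 53)
4P: (4, 53) + (40, 29). λ = (29 - 53)/(40 - 4) ≡ 55/36 mod 79. 36⁻¹ ≡ 11 (mod 79), so λ ≡ 52.
  x = λ² - 4 - 40 = 2704 - 44 ≡ 53; y = λ·(4 - 53) - 53 ≡ 6. → (53, 6)
5P: (53, 6) + (40, 29). λ = (29 - 6)/(40 - 53) ≡ 23/66 mod 79. 66⁻¹ ≡ 6 (mod 79) since 66·6 = 396 ≡ 1, so λ ≡ 59.
  x = λ² - 53 - 40 = 3481 - 93 ≡ 70; y = λ·(53 - 70) - 6 ≡ 18. → (70, 18)
6P: (70, 18) + (40, 29). λ = (29 - 18)/(40 - 70) ≡ 11/49 mod 79. 49⁻¹ ≡ 50 (mod 79) since 49·50 = 2450 ≡ 1, so λ ≡ 76.
  x = λ² - 70 - 40 = 5776 - 110 ≡ 57; y = λ·(70 - 57) - 18 ≡ 22. → (57, 22)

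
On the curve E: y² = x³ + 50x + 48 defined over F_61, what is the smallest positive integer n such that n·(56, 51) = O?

4

2P: tangent at (56, 51): λ = (3·56² + 50)/(2·51) ≡ 3/41. 41⁻¹ ≡ 3 (mod 61), so λ ≡ 3·3 ≡ 9.
  x = λ² - 56 - 56 = 81 - 112 ≡ 30; y = λ·(56 - 30) - 51 ≡ 0. → (30, 0)
3P: (30, 0) + (56, 51). λ = (51 - 0)/(56 - 30) ≡ 51/26 mod 61. 26⁻¹ ≡ 54 (mod 61) since 26·54 = 1404 ≡ 1, so λ ≡ 9.
  x = λ² - 30 - 56 = 81 - 86 ≡ 56; y = λ·(30 - 56) - 0 ≡ 10. → (56, 10)
4P: (56, 10) + (56, 51): same x and y₁ ≡ -y₂, so the sum is O.
4P = O, so the order is 4.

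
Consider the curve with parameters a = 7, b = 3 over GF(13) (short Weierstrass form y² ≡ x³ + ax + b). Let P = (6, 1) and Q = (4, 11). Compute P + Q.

(2, 5)

(6, 1) + (4, 11). λ = (11 - 1)/(4 - 6) ≡ 10/11 mod 13. 11⁻¹ ≡ 6 (mod 13), so λ ≡ 8.
  x = λ² - 6 - 4 = 64 - 10 ≡ 2; y = λ·(6 - 2) - 1 ≡ 5. → (2, 5)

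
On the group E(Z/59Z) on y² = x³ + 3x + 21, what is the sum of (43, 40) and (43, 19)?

O

The two points share x = 43 and their y-coordinates satisfy 40 + 19 ≡ 0 (mod 59), so they are inverses. Their sum is the point at infinity.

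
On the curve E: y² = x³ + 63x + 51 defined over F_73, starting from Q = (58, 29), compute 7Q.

(18, 70)

Double-and-add on 7 = (111)₂. Start with Q = (58, 29) for the leading 1-bit.
double: tangent at (58, 29): λ = (3·58² + 63)/(2·29) ≡ 8/58. 58⁻¹ ≡ 34 (mod 73) since 58·34 = 1972 ≡ 1, so λ ≡ 8·34 ≡ 53.
  x = λ² - 58 - 58 = 2809 - 116 ≡ 65; y = λ·(58 - 65) - 29 ≡ 38. → (65, 38)
add Q: (65, 38) + (58, 29). λ = (29 - 38)/(58 - 65) ≡ 64/66 mod 73. 66⁻¹ ≡ 52 (mod 73) since 66·52 = 3432 ≡ 1, so λ ≡ 43.
  x = λ² - 65 - 58 = 1849 - 123 ≡ 47; y = λ·(65 - 47) - 38 ≡ 6. → (47, 6)
double: tangent at (47, 6): λ = (3·47² + 63)/(2·6) ≡ 47/12. 12⁻¹ ≡ 67 (mod 73) since 12·67 = 804 ≡ 1, so λ ≡ 47·67 ≡ 10.
  x = λ² - 47 - 47 = 100 - 94 ≡ 6; y = λ·(47 - 6) - 6 ≡ 39. → (6, 39)
add Q: (6, 39) + (58, 29). λ = (29 - 39)/(58 - 6) ≡ 63/52 mod 73. 52⁻¹ ≡ 66 (mod 73), so λ ≡ 70.
  x = λ² - 6 - 58 = 4900 - 64 ≡ 18; y = λ·(6 - 18) - 39 ≡ 70. → (18, 70)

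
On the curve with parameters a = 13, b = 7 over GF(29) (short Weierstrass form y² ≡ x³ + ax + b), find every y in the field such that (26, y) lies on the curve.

x³ + 13x + 7 = 17921 ≡ 28 (mod 29).
Square roots of 28 mod 29: 12 and 17 (since 12² = 144 ≡ 28).

12, 17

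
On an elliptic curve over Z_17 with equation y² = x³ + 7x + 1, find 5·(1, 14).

(8, 5)

Write Q = (1, 14).
Repeated addition: build up to 5Q.
2Q: tangent at (1, 14): λ = (3·1² + 7)/(2·14) ≡ 10/11. 11⁻¹ ≡ 14 (mod 17), so λ ≡ 10·14 ≡ 4.
  x = λ² - 1 - 1 = 16 - 2 ≡ 14; y = λ·(1 - 14) - 14 ≡ 2. → (14, 2)
3Q: (14, 2) + (1, 14). λ = (14 - 2)/(1 - 14) ≡ 12/4 mod 17. 4⁻¹ ≡ 13 (mod 17) since 4·13 = 52 ≡ 1, so λ ≡ 3.
  x = λ² - 14 - 1 = 9 - 15 ≡ 11; y = λ·(14 - 11) - 2 ≡ 7. → (11, 7)
4Q: (11, 7) + (1, 14). λ = (14 - 7)/(1 - 11) ≡ 7/7 mod 17. 7⁻¹ ≡ 5 (mod 17), so λ ≡ 1.
  x = λ² - 11 - 1 = 1 - 12 ≡ 6; y = λ·(11 - 6) - 7 ≡ 15. → (6, 15)
5Q: (6, 15) + (1, 14). λ = (14 - 15)/(1 - 6) ≡ 16/12 mod 17. 12⁻¹ ≡ 10 (mod 17), so λ ≡ 7.
  x = λ² - 6 - 1 = 49 - 7 ≡ 8; y = λ·(6 - 8) - 15 ≡ 5. → (8, 5)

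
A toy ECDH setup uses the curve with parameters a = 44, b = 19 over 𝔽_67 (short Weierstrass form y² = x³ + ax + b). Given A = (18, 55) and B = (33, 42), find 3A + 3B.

First 3A:
Repeated addition: build up to 3A.
2A: tangent at (18, 55): λ = (3·18² + 44)/(2·55) ≡ 11/43. 43⁻¹ ≡ 53 (mod 67), so λ ≡ 11·53 ≡ 47.
  x = λ² - 18 - 18 = 2209 - 36 ≡ 29; y = λ·(18 - 29) - 55 ≡ 31. → (29, 31)
3A: (29, 31) + (18, 55). λ = (55 - 31)/(18 - 29) ≡ 24/56 mod 67. 56⁻¹ ≡ 6 (mod 67) since 56·6 = 336 ≡ 1, so λ ≡ 10.
  x = λ² - 29 - 18 = 100 - 47 ≡ 53; y = λ·(29 - 53) - 31 ≡ 64. → (53, 64)
3A = (53, 64).
Next 3B:
Repeated addition: build up to 3B.
2B: tangent at (33, 42): λ = (3·33² + 44)/(2·42) ≡ 28/17. 17⁻¹ ≡ 4 (mod 67) since 17·4 = 68 ≡ 1, so λ ≡ 28·4 ≡ 45.
  x = λ² - 33 - 33 = 2025 - 66 ≡ 16; y = λ·(33 - 16) - 42 ≡ 53. → (16, 53)
3B: (16, 53) + (33, 42). λ = (42 - 53)/(33 - 16) ≡ 56/17 mod 67. 17⁻¹ ≡ 4 (mod 67), so λ ≡ 23.
  x = λ² - 16 - 33 = 529 - 49 ≡ 11; y = λ·(16 - 11) - 53 ≡ 62. → (11, 62)
3B = (11, 62).
Finally 3A + 3B:
(53, 64) + (11, 62). λ = (62 - 64)/(11 - 53) ≡ 65/25 mod 67. 25⁻¹ ≡ 59 (mod 67) since 25·59 = 1475 ≡ 1, so λ ≡ 16.
  x = λ² - 53 - 11 = 256 - 64 ≡ 58; y = λ·(53 - 58) - 64 ≡ 57. → (58, 57)

(58, 57)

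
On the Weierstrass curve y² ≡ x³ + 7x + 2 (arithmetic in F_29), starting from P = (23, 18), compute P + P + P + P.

(22, 25)

Repeated addition: build up to 4P.
2P: tangent at (23, 18): λ = (3·23² + 7)/(2·18) ≡ 28/7. 7⁻¹ ≡ 25 (mod 29), so λ ≡ 28·25 ≡ 4.
  x = λ² - 23 - 23 = 16 - 46 ≡ 28; y = λ·(23 - 28) - 18 ≡ 20. → (28, 20)
3P: (28, 20) + (23, 18). λ = (18 - 20)/(23 - 28) ≡ 27/24 mod 29. 24⁻¹ ≡ 23 (mod 29) since 24·23 = 552 ≡ 1, so λ ≡ 12.
  x = λ² - 28 - 23 = 144 - 51 ≡ 6; y = λ·(28 - 6) - 20 ≡ 12. → (6, 12)
4P: (6, 12) + (23, 18). λ = (18 - 12)/(23 - 6) ≡ 6/17 mod 29. 17⁻¹ ≡ 12 (mod 29), so λ ≡ 14.
  x = λ² - 6 - 23 = 196 - 29 ≡ 22; y = λ·(6 - 22) - 12 ≡ 25. → (22, 25)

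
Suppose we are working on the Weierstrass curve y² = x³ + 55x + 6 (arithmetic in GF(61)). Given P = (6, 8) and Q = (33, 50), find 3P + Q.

(21, 28)

First 3P:
Repeated addition: build up to 3P.
2P: tangent at (6, 8): λ = (3·6² + 55)/(2·8) ≡ 41/16. 16⁻¹ ≡ 42 (mod 61), so λ ≡ 41·42 ≡ 14.
  x = λ² - 6 - 6 = 196 - 12 ≡ 1; y = λ·(6 - 1) - 8 ≡ 1. → (1, 1)
3P: (1, 1) + (6, 8). λ = (8 - 1)/(6 - 1) ≡ 7/5 mod 61. 5⁻¹ ≡ 49 (mod 61) since 5·49 = 245 ≡ 1, so λ ≡ 38.
  x = λ² - 1 - 6 = 1444 - 7 ≡ 34; y = λ·(1 - 34) - 1 ≡ 26. → (34, 26)
3P = (34, 26).
Finally 3P + Q:
(34, 26) + (33, 50). λ = (50 - 26)/(33 - 34) ≡ 24/60 mod 61. 60⁻¹ ≡ 60 (mod 61) since 60·60 = 3600 ≡ 1, so λ ≡ 37.
  x = λ² - 34 - 33 = 1369 - 67 ≡ 21; y = λ·(34 - 21) - 26 ≡ 28. → (21, 28)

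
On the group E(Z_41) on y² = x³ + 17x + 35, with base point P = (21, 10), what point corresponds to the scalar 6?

Repeated addition: build up to 6P.
2P: tangent at (21, 10): λ = (3·21² + 17)/(2·10) ≡ 28/20. 20⁻¹ ≡ 39 (mod 41), so λ ≡ 28·39 ≡ 26.
  x = λ² - 21 - 21 = 676 - 42 ≡ 19; y = λ·(21 - 19) - 10 ≡ 1. → (19, 1)
3P: (19, 1) + (21, 10). λ = (10 - 1)/(21 - 19) ≡ 9/2 mod 41. 2⁻¹ ≡ 21 (mod 41), so λ ≡ 25.
  x = λ² - 19 - 21 = 625 - 40 ≡ 11; y = λ·(19 - 11) - 1 ≡ 35. → (11, 35)
4P: (11, 35) + (21, 10). λ = (10 - 35)/(21 - 11) ≡ 16/10 mod 41. 10⁻¹ ≡ 37 (mod 41), so λ ≡ 18.
  x = λ² - 11 - 21 = 324 - 32 ≡ 5; y = λ·(11 - 5) - 35 ≡ 32. → (5, 32)
5P: (5, 32) + (21, 10). λ = (10 - 32)/(21 - 5) ≡ 19/16 mod 41. 16⁻¹ ≡ 18 (mod 41), so λ ≡ 14.
  x = λ² - 5 - 21 = 196 - 26 ≡ 6; y = λ·(5 - 6) - 32 ≡ 36. → (6, 36)
6P: (6, 36) + (21, 10). λ = (10 - 36)/(21 - 6) ≡ 15/15 mod 41. 15⁻¹ ≡ 11 (mod 41), so λ ≡ 1.
  x = λ² - 6 - 21 = 1 - 27 ≡ 15; y = λ·(6 - 15) - 36 ≡ 37. → (15, 37)

(15, 37)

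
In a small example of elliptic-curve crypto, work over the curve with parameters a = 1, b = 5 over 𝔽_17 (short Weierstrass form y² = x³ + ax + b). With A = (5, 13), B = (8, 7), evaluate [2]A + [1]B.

(5, 4)

First 2A:
Repeated addition: build up to 2A.
2A: tangent at (5, 13): λ = (3·5² + 1)/(2·13) ≡ 8/9. 9⁻¹ ≡ 2 (mod 17) since 9·2 = 18 ≡ 1, so λ ≡ 8·2 ≡ 16.
  x = λ² - 5 - 5 = 256 - 10 ≡ 8; y = λ·(5 - 8) - 13 ≡ 7. → (8, 7)
2A = (8, 7).
Finally 2A + B:
tangent at (8, 7): λ = (3·8² + 1)/(2·7) ≡ 6/14. 14⁻¹ ≡ 11 (mod 17), so λ ≡ 6·11 ≡ 15.
  x = λ² - 8 - 8 = 225 - 16 ≡ 5; y = λ·(8 - 5) - 7 ≡ 4. → (5, 4)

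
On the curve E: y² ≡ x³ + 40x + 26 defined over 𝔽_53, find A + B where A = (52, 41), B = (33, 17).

(52, 41) + (33, 17). λ = (17 - 41)/(33 - 52) ≡ 29/34 mod 53. 34⁻¹ ≡ 39 (mod 53), so λ ≡ 18.
  x = λ² - 52 - 33 = 324 - 85 ≡ 27; y = λ·(52 - 27) - 41 ≡ 38. → (27, 38)

(27, 38)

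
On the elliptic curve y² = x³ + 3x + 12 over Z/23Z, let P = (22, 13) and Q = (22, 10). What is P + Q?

O

The two points share x = 22 and their y-coordinates satisfy 13 + 10 ≡ 0 (mod 23), so they are inverses. Their sum is O.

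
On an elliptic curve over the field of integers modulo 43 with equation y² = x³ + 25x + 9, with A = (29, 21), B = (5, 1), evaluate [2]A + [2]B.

First 2A:
Repeated addition: build up to 2A.
2A: tangent at (29, 21): λ = (3·29² + 25)/(2·21) ≡ 11/42. 42⁻¹ ≡ 42 (mod 43), so λ ≡ 11·42 ≡ 32.
  x = λ² - 29 - 29 = 1024 - 58 ≡ 20; y = λ·(29 - 20) - 21 ≡ 9. → (20, 9)
2A = (20, 9).
Next 2B:
Repeated addition: build up to 2B.
2B: tangent at (5, 1): λ = (3·5² + 25)/(2·1) ≡ 14/2. 2⁻¹ ≡ 22 (mod 43) since 2·22 = 44 ≡ 1, so λ ≡ 14·22 ≡ 7.
  x = λ² - 5 - 5 = 49 - 10 ≡ 39; y = λ·(5 - 39) - 1 ≡ 19. → (39, 19)
2B = (39, 19).
Finally 2A + 2B:
(20, 9) + (39, 19). λ = (19 - 9)/(39 - 20) ≡ 10/19 mod 43. 19⁻¹ ≡ 34 (mod 43), so λ ≡ 39.
  x = λ² - 20 - 39 = 1521 - 59 ≡ 0; y = λ·(20 - 0) - 9 ≡ 40. → (0, 40)

(0, 40)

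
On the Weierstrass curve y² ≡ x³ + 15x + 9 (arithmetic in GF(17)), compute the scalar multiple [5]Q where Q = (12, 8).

Double-and-add on 5 = (101)₂. Start with Q = (12, 8) for the leading 1-bit.
double: tangent at (12, 8): λ = (3·12² + 15)/(2·8) ≡ 5/16. 16⁻¹ ≡ 16 (mod 17), so λ ≡ 5·16 ≡ 12.
  x = λ² - 12 - 12 = 144 - 24 ≡ 1; y = λ·(12 - 1) - 8 ≡ 5. → (1, 5)
double: tangent at (1, 5): λ = (3·1² + 15)/(2·5) ≡ 1/10. 10⁻¹ ≡ 12 (mod 17), so λ ≡ 1·12 ≡ 12.
  x = λ² - 1 - 1 = 144 - 2 ≡ 6; y = λ·(1 - 6) - 5 ≡ 3. → (6, 3)
add Q: (6, 3) + (12, 8). λ = (8 - 3)/(12 - 6) ≡ 5/6 mod 17. 6⁻¹ ≡ 3 (mod 17) since 6·3 = 18 ≡ 1, so λ ≡ 15.
  x = λ² - 6 - 12 = 225 - 18 ≡ 3; y = λ·(6 - 3) - 3 ≡ 8. → (3, 8)

(3, 8)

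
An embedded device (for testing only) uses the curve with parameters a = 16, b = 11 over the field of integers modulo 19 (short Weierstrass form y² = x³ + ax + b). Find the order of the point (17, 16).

9

2P: tangent at (17, 16): λ = (3·17² + 16)/(2·16) ≡ 9/13. 13⁻¹ ≡ 3 (mod 19) since 13·3 = 39 ≡ 1, so λ ≡ 9·3 ≡ 8.
  x = λ² - 17 - 17 = 64 - 34 ≡ 11; y = λ·(17 - 11) - 16 ≡ 13. → (11, 13)
3P: (11, 13) + (17, 16). λ = (16 - 13)/(17 - 11) ≡ 3/6 mod 19. 6⁻¹ ≡ 16 (mod 19) since 6·16 = 96 ≡ 1, so λ ≡ 10.
  x = λ² - 11 - 17 = 100 - 28 ≡ 15; y = λ·(11 - 15) - 13 ≡ 4. → (15, 4)
4P: (15, 4) + (17, 16). λ = (16 - 4)/(17 - 15) ≡ 12/2 mod 19. 2⁻¹ ≡ 10 (mod 19), so λ ≡ 6.
  x = λ² - 15 - 17 = 36 - 32 ≡ 4; y = λ·(15 - 4) - 4 ≡ 5. → (4, 5)
5P: (4, 5) + (17, 16). λ = (16 - 5)/(17 - 4) ≡ 11/13 mod 19. 13⁻¹ ≡ 3 (mod 19), so λ ≡ 14.
  x = λ² - 4 - 17 = 196 - 21 ≡ 4; y = λ·(4 - 4) - 5 ≡ 14. → (4, 14)
6P: (4, 14) + (17, 16). λ = (16 - 14)/(17 - 4) ≡ 2/13 mod 19. 13⁻¹ ≡ 3 (mod 19) since 13·3 = 39 ≡ 1, so λ ≡ 6.
  x = λ² - 4 - 17 = 36 - 21 ≡ 15; y = λ·(4 - 15) - 14 ≡ 15. → (15, 15)
7P: (15, 15) + (17, 16). λ = (16 - 15)/(17 - 15) ≡ 1/2 mod 19. 2⁻¹ ≡ 10 (mod 19), so λ ≡ 10.
  x = λ² - 15 - 17 = 100 - 32 ≡ 11; y = λ·(15 - 11) - 15 ≡ 6. → (11, 6)
8P: (11, 6) + (17, 16). λ = (16 - 6)/(17 - 11) ≡ 10/6 mod 19. 6⁻¹ ≡ 16 (mod 19) since 6·16 = 96 ≡ 1, so λ ≡ 8.
  x = λ² - 11 - 17 = 64 - 28 ≡ 17; y = λ·(11 - 17) - 6 ≡ 3. → (17, 3)
9P: (17, 3) + (17, 16): same x and y₁ ≡ -y₂, so the sum is 𝒪.
9P = 𝒪, so the order is 9.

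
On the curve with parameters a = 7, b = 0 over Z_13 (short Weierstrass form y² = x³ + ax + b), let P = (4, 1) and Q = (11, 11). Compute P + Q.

(8, 10)

(4, 1) + (11, 11). λ = (11 - 1)/(11 - 4) ≡ 10/7 mod 13. 7⁻¹ ≡ 2 (mod 13), so λ ≡ 7.
  x = λ² - 4 - 11 = 49 - 15 ≡ 8; y = λ·(4 - 8) - 1 ≡ 10. → (8, 10)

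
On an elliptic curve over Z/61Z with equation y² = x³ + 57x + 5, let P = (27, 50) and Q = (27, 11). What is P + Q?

The two points share x = 27 and their y-coordinates satisfy 50 + 11 ≡ 0 (mod 61), so they are inverses. Their sum is O.

O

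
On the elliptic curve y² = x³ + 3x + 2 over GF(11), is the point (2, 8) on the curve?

y² = 8² ≡ 9; x³ + 3x + 2 = 16 ≡ 5 (mod 11). 9 ≠ 5.

no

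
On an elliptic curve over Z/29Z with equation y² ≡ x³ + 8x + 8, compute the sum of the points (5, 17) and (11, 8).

(8, 2)

(5, 17) + (11, 8). λ = (8 - 17)/(11 - 5) ≡ 20/6 mod 29. 6⁻¹ ≡ 5 (mod 29) since 6·5 = 30 ≡ 1, so λ ≡ 13.
  x = λ² - 5 - 11 = 169 - 16 ≡ 8; y = λ·(5 - 8) - 17 ≡ 2. → (8, 2)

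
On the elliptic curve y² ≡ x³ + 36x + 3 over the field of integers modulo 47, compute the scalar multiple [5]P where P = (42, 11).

(37, 37)

Repeated addition: build up to 5P.
2P: tangent at (42, 11): λ = (3·42² + 36)/(2·11) ≡ 17/22. 22⁻¹ ≡ 15 (mod 47), so λ ≡ 17·15 ≡ 20.
  x = λ² - 42 - 42 = 400 - 84 ≡ 34; y = λ·(42 - 34) - 11 ≡ 8. → (34, 8)
3P: (34, 8) + (42, 11). λ = (11 - 8)/(42 - 34) ≡ 3/8 mod 47. 8⁻¹ ≡ 6 (mod 47) since 8·6 = 48 ≡ 1, so λ ≡ 18.
  x = λ² - 34 - 42 = 324 - 76 ≡ 13; y = λ·(34 - 13) - 8 ≡ 41. → (13, 41)
4P: (13, 41) + (42, 11). λ = (11 - 41)/(42 - 13) ≡ 17/29 mod 47. 29⁻¹ ≡ 13 (mod 47) since 29·13 = 377 ≡ 1, so λ ≡ 33.
  x = λ² - 13 - 42 = 1089 - 55 ≡ 0; y = λ·(13 - 0) - 41 ≡ 12. → (0, 12)
5P: (0, 12) + (42, 11). λ = (11 - 12)/(42 - 0) ≡ 46/42 mod 47. 42⁻¹ ≡ 28 (mod 47), so λ ≡ 19.
  x = λ² - 0 - 42 = 361 - 42 ≡ 37; y = λ·(0 - 37) - 12 ≡ 37. → (37, 37)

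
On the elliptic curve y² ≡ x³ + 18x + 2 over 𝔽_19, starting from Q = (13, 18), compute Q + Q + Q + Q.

Repeated addition: build up to 4Q.
2Q: tangent at (13, 18): λ = (3·13² + 18)/(2·18) ≡ 12/17. 17⁻¹ ≡ 9 (mod 19), so λ ≡ 12·9 ≡ 13.
  x = λ² - 13 - 13 = 169 - 26 ≡ 10; y = λ·(13 - 10) - 18 ≡ 2. → (10, 2)
3Q: (10, 2) + (13, 18). λ = (18 - 2)/(13 - 10) ≡ 16/3 mod 19. 3⁻¹ ≡ 13 (mod 19), so λ ≡ 18.
  x = λ² - 10 - 13 = 324 - 23 ≡ 16; y = λ·(10 - 16) - 2 ≡ 4. → (16, 4)
4Q: (16, 4) + (13, 18). λ = (18 - 4)/(13 - 16) ≡ 14/16 mod 19. 16⁻¹ ≡ 6 (mod 19) since 16·6 = 96 ≡ 1, so λ ≡ 8.
  x = λ² - 16 - 13 = 64 - 29 ≡ 16; y = λ·(16 - 16) - 4 ≡ 15. → (16, 15)

(16, 15)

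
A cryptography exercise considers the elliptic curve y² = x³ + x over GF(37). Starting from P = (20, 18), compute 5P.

Repeated addition: build up to 5P.
2P: tangent at (20, 18): λ = (3·20² + 1)/(2·18) ≡ 17/36. 36⁻¹ ≡ 36 (mod 37), so λ ≡ 17·36 ≡ 20.
  x = λ² - 20 - 20 = 400 - 40 ≡ 27; y = λ·(20 - 27) - 18 ≡ 27. → (27, 27)
3P: (27, 27) + (20, 18). λ = (18 - 27)/(20 - 27) ≡ 28/30 mod 37. 30⁻¹ ≡ 21 (mod 37), so λ ≡ 33.
  x = λ² - 27 - 20 = 1089 - 47 ≡ 6; y = λ·(27 - 6) - 27 ≡ 0. → (6, 0)
4P: (6, 0) + (20, 18). λ = (18 - 0)/(20 - 6) ≡ 18/14 mod 37. 14⁻¹ ≡ 8 (mod 37), so λ ≡ 33.
  x = λ² - 6 - 20 = 1089 - 26 ≡ 27; y = λ·(6 - 27) - 0 ≡ 10. → (27, 10)
5P: (27, 10) + (20, 18). λ = (18 - 10)/(20 - 27) ≡ 8/30 mod 37. 30⁻¹ ≡ 21 (mod 37), so λ ≡ 20.
  x = λ² - 27 - 20 = 400 - 47 ≡ 20; y = λ·(27 - 20) - 10 ≡ 19. → (20, 19)

(20, 19)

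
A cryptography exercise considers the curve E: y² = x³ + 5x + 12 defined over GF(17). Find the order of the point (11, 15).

7

2P: tangent at (11, 15): λ = (3·11² + 5)/(2·15) ≡ 11/13. 13⁻¹ ≡ 4 (mod 17), so λ ≡ 11·4 ≡ 10.
  x = λ² - 11 - 11 = 100 - 22 ≡ 10; y = λ·(11 - 10) - 15 ≡ 12. → (10, 12)
3P: (10, 12) + (11, 15). λ = (15 - 12)/(11 - 10) ≡ 3/1 mod 17. 1⁻¹ ≡ 1 (mod 17), so λ ≡ 3.
  x = λ² - 10 - 11 = 9 - 21 ≡ 5; y = λ·(10 - 5) - 12 ≡ 3. → (5, 3)
4P: (5, 3) + (11, 15). λ = (15 - 3)/(11 - 5) ≡ 12/6 mod 17. 6⁻¹ ≡ 3 (mod 17), so λ ≡ 2.
  x = λ² - 5 - 11 = 4 - 16 ≡ 5; y = λ·(5 - 5) - 3 ≡ 14. → (5, 14)
5P: (5, 14) + (11, 15). λ = (15 - 14)/(11 - 5) ≡ 1/6 mod 17. 6⁻¹ ≡ 3 (mod 17) since 6·3 = 18 ≡ 1, so λ ≡ 3.
  x = λ² - 5 - 11 = 9 - 16 ≡ 10; y = λ·(5 - 10) - 14 ≡ 5. → (10, 5)
6P: (10, 5) + (11, 15). λ = (15 - 5)/(11 - 10) ≡ 10/1 mod 17. 1⁻¹ ≡ 1 (mod 17), so λ ≡ 10.
  x = λ² - 10 - 11 = 100 - 21 ≡ 11; y = λ·(10 - 11) - 5 ≡ 2. → (11, 2)
7P: (11, 2) + (11, 15): same x and y₁ ≡ -y₂, so the sum is 𝒪.
7P = 𝒪, so the order is 7.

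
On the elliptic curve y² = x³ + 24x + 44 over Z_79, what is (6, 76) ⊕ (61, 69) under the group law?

(6, 76) + (61, 69). λ = (69 - 76)/(61 - 6) ≡ 72/55 mod 79. 55⁻¹ ≡ 23 (mod 79), so λ ≡ 76.
  x = λ² - 6 - 61 = 5776 - 67 ≡ 21; y = λ·(6 - 21) - 76 ≡ 48. → (21, 48)

(21, 48)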